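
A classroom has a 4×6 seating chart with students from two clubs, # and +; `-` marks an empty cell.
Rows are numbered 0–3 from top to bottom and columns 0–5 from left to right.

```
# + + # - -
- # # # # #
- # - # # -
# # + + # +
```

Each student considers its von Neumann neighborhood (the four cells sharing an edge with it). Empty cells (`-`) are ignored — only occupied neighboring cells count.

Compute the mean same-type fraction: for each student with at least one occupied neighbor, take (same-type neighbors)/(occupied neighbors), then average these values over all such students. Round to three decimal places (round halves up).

Row 0: (0,0)# 0/1 · (0,1)+ 1/3 · (0,2)+ 1/3 · (0,3)# 1/2
Row 1: (1,1)# 2/3 · (1,2)# 2/3 · (1,3)# 4/4 · (1,4)# 3/3 · (1,5)# 1/1
Row 2: (2,1)# 2/2 · (2,3)# 2/3 · (2,4)# 3/3
Row 3: (3,0)# 1/1 · (3,1)# 2/3 · (3,2)+ 1/2 · (3,3)+ 1/3 · (3,4)# 1/3 · (3,5)+ 0/1
Sum over 18 students: 0/1 + 1/3 + 1/3 + 1/2 + 2/3 + 2/3 + 4/4 + 3/3 + 1/1 + 2/2 + 2/3 + 3/3 + 1/1 + 2/3 + 1/2 + 1/3 + 1/3 + 0/1 = 11; mean = 11 ÷ 18 = 11/18 = 0.611111… → 0.611.

0.611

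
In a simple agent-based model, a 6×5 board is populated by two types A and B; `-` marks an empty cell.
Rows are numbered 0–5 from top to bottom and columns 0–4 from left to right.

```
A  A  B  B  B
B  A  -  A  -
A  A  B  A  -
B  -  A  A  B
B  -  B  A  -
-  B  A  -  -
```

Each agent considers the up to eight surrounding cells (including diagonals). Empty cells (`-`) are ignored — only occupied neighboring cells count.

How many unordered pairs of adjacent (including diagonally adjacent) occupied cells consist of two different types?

26

Scan each occupied cell's neighbors to the right and below (and the two forward diagonals) so each pair is counted once.
Row 0: A(0,0)–A(0,1)= A(0,0)–B(1,0)≠ A(0,0)–A(1,1)= A(0,1)–B(0,2)≠ A(0,1)–A(1,1)= A(0,1)–B(1,0)≠ B(0,2)–B(0,3)= B(0,2)–A(1,3)≠ B(0,2)–A(1,1)≠ B(0,3)–B(0,4)= B(0,3)–A(1,3)≠ B(0,4)–A(1,3)≠  → 7/12 unlike.
Row 1: B(1,0)–A(1,1)≠ B(1,0)–A(2,0)≠ B(1,0)–A(2,1)≠ A(1,1)–A(2,1)= A(1,1)–B(2,2)≠ A(1,1)–A(2,0)= A(1,3)–A(2,3)= A(1,3)–B(2,2)≠  → 5/8 unlike.
Row 2: A(2,0)–A(2,1)= A(2,0)–B(3,0)≠ A(2,1)–B(2,2)≠ A(2,1)–A(3,2)= A(2,1)–B(3,0)≠ B(2,2)–A(2,3)≠ B(2,2)–A(3,2)≠ B(2,2)–A(3,3)≠ A(2,3)–A(3,3)= A(2,3)–B(3,4)≠ A(2,3)–A(3,2)=  → 7/11 unlike.
Row 3: B(3,0)–B(4,0)= A(3,2)–A(3,3)= A(3,2)–B(4,2)≠ A(3,2)–A(4,3)= A(3,3)–B(3,4)≠ A(3,3)–A(4,3)= A(3,3)–B(4,2)≠ B(3,4)–A(4,3)≠  → 4/8 unlike.
Row 4: B(4,0)–B(5,1)= B(4,2)–A(4,3)≠ B(4,2)–A(5,2)≠ B(4,2)–B(5,1)= A(4,3)–A(5,2)=  → 2/5 unlike.
Row 5: B(5,1)–A(5,2)≠  → 1/1 unlike.
Total adjacent occupied pairs: 45; unlike-type pairs: 26.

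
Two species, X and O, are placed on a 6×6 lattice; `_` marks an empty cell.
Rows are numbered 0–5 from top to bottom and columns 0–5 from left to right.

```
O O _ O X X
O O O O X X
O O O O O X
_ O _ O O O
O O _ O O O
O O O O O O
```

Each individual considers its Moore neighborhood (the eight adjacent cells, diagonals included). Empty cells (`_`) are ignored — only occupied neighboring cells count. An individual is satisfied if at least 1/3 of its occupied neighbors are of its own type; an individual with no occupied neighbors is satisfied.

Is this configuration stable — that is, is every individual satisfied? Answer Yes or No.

Yes

(0,0)O 3/3 ok
(0,1)O 4/4 ok
(0,3)O 2/4 ok
(0,4)X 3/5 ok
(0,5)X 3/3 ok
(1,0)O 5/5 ok
(1,1)O 7/7 ok
(1,2)O 7/7 ok
(1,3)O 5/7 ok
(1,4)X 4/8 ok
(1,5)X 4/5 ok
(2,0)O 4/4 ok
(2,1)O 6/6 ok
(2,2)O 7/7 ok
(2,3)O 6/7 ok
(2,4)O 5/8 ok
(2,5)X 2/5 ok
(3,1)O 5/5 ok
(3,3)O 6/6 ok
(3,4)O 7/8 ok
(3,5)O 4/5 ok
(4,0)O 4/4 ok
(4,1)O 5/5 ok
(4,3)O 6/6 ok
(4,4)O 8/8 ok
(4,5)O 5/5 ok
(5,0)O 3/3 ok
(5,1)O 4/4 ok
(5,2)O 4/4 ok
(5,3)O 4/4 ok
(5,4)O 5/5 ok
(5,5)O 3/3 ok
All meet the threshold, so the configuration is stable.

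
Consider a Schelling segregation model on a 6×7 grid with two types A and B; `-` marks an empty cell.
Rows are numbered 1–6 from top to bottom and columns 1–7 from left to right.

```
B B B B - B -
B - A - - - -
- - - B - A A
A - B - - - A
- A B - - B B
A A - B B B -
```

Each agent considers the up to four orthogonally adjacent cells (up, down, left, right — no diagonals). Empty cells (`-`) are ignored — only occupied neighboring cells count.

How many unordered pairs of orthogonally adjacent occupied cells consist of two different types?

Scan each occupied cell's neighbors to the right and below so each pair is counted once.
Row 1: B(1,1)–B(1,2)= B(1,1)–B(2,1)= B(1,2)–B(1,3)= B(1,3)–B(1,4)= B(1,3)–A(2,3)≠  → 1/5 unlike.
Row 3: A(3,6)–A(3,7)= A(3,7)–A(4,7)=  → 0/2 unlike.
Row 4: B(4,3)–B(5,3)= A(4,7)–B(5,7)≠  → 1/2 unlike.
Row 5: A(5,2)–B(5,3)≠ A(5,2)–A(6,2)= B(5,6)–B(5,7)= B(5,6)–B(6,6)=  → 1/4 unlike.
Row 6: A(6,1)–A(6,2)= B(6,4)–B(6,5)= B(6,5)–B(6,6)=  → 0/3 unlike.
Total adjacent occupied pairs: 16; unlike-type pairs: 3.

3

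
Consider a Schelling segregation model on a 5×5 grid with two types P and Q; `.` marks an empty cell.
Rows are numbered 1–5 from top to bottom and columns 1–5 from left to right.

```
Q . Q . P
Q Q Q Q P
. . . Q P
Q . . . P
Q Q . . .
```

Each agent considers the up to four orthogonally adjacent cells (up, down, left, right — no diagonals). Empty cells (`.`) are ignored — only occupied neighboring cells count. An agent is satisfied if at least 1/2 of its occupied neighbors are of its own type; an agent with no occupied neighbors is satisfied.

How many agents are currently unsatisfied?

0

(1,1)Q 1/1 ✓
(1,3)Q 1/1 ✓
(1,5)P 1/1 ✓
(2,1)Q 2/2 ✓
(2,2)Q 2/2 ✓
(2,3)Q 3/3 ✓
(2,4)Q 2/3 ✓
(2,5)P 2/3 ✓
(3,4)Q 1/2 ✓
(3,5)P 2/3 ✓
(4,1)Q 1/1 ✓
(4,5)P 1/1 ✓
(5,1)Q 2/2 ✓
(5,2)Q 1/1 ✓
Every one meets the threshold.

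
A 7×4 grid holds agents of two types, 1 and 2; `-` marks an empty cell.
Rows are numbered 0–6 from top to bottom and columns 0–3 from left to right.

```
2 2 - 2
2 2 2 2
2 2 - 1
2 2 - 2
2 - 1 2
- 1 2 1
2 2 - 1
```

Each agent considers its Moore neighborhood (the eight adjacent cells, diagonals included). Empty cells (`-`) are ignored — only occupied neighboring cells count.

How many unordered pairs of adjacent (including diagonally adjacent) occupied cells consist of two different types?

14

Scan each occupied cell's neighbors to the right and below (and the two forward diagonals) so each pair is counted once.
Row 0: 2(0,0)–2(0,1)= 2(0,0)–2(1,0)= 2(0,0)–2(1,1)= 2(0,1)–2(1,1)= 2(0,1)–2(1,2)= 2(0,1)–2(1,0)= 2(0,3)–2(1,3)= 2(0,3)–2(1,2)=  → 0/8 unlike.
Row 1: 2(1,0)–2(1,1)= 2(1,0)–2(2,0)= 2(1,0)–2(2,1)= 2(1,1)–2(1,2)= 2(1,1)–2(2,1)= 2(1,1)–2(2,0)= 2(1,2)–2(1,3)= 2(1,2)–1(2,3)≠ 2(1,2)–2(2,1)= 2(1,3)–1(2,3)≠  → 2/10 unlike.
Row 2: 2(2,0)–2(2,1)= 2(2,0)–2(3,0)= 2(2,0)–2(3,1)= 2(2,1)–2(3,1)= 2(2,1)–2(3,0)= 1(2,3)–2(3,3)≠  → 1/6 unlike.
Row 3: 2(3,0)–2(3,1)= 2(3,0)–2(4,0)= 2(3,1)–1(4,2)≠ 2(3,1)–2(4,0)= 2(3,3)–2(4,3)= 2(3,3)–1(4,2)≠  → 2/6 unlike.
Row 4: 2(4,0)–1(5,1)≠ 1(4,2)–2(4,3)≠ 1(4,2)–2(5,2)≠ 1(4,2)–1(5,3)= 1(4,2)–1(5,1)= 2(4,3)–1(5,3)≠ 2(4,3)–2(5,2)=  → 4/7 unlike.
Row 5: 1(5,1)–2(5,2)≠ 1(5,1)–2(6,1)≠ 1(5,1)–2(6,0)≠ 2(5,2)–1(5,3)≠ 2(5,2)–1(6,3)≠ 2(5,2)–2(6,1)= 1(5,3)–1(6,3)=  → 5/7 unlike.
Row 6: 2(6,0)–2(6,1)=  → 0/1 unlike.
Total adjacent occupied pairs: 45; unlike-type pairs: 14.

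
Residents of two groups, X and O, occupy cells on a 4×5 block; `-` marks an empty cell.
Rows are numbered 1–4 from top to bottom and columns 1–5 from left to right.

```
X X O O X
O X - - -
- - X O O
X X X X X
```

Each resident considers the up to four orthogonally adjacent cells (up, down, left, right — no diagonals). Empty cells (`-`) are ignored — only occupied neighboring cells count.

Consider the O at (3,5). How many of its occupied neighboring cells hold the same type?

Occupied neighbors of (3,5): (4,5)=X, (3,4)=O.
Same type (O): 1 of 2.

1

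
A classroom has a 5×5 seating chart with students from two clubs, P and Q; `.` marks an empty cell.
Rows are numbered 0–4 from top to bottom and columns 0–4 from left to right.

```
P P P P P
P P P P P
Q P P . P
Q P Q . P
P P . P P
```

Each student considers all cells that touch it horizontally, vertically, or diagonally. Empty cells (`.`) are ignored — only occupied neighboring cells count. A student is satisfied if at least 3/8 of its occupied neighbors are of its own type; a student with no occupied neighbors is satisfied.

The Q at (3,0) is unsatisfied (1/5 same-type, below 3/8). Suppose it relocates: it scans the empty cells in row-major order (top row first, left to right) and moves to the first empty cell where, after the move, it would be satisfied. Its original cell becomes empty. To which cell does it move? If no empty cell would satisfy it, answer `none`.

Vacating (3,0). Empty cells in order:
  (2,3): 1/7 same-type → still unsatisfied.
  (3,3): 1/6 same-type → still unsatisfied.
  (4,2): 1/4 same-type → still unsatisfied.

none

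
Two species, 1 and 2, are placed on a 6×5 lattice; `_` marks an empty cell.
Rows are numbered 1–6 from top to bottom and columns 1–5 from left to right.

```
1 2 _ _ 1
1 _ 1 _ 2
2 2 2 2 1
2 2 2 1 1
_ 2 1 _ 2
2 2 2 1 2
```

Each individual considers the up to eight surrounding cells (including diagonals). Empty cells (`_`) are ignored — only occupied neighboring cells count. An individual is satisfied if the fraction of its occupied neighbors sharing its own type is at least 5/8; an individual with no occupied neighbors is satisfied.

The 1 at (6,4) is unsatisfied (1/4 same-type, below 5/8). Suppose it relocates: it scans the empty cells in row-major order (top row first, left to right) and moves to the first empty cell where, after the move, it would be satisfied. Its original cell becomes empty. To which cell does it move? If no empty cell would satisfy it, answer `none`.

(1,4)

Vacating (6,4). Empty cells in order:
  (1,3): 1/2 same-type → still unsatisfied.
  (1,4): 2/3 same-type → satisfied — stop here.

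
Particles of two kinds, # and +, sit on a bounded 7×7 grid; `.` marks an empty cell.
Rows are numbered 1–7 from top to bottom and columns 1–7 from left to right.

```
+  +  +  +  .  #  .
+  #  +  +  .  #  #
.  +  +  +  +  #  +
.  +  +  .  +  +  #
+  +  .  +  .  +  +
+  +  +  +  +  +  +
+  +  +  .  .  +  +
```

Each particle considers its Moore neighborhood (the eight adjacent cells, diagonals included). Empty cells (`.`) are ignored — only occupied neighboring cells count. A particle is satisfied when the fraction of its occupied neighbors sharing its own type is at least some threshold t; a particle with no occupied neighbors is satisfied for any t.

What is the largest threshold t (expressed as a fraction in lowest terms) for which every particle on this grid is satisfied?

(1,1)+ 2/3
(1,2)+ 4/5
(1,3)+ 4/5
(1,4)+ 3/3
(1,6)# 2/2
(2,1)+ 3/4
(2,2)# 0/7
(2,3)+ 7/8
(2,4)+ 6/6
(2,6)# 3/5
(2,7)# 3/4
(3,2)+ 5/6
(3,3)+ 6/7
(3,4)+ 6/6
(3,5)+ 4/6
(3,6)# 3/7
(3,7)+ 1/5
(4,2)+ 5/5
(4,3)+ 6/6
(4,5)+ 5/6
(4,6)+ 5/7
(4,7)# 1/5
(5,1)+ 4/4
(5,2)+ 6/6
(5,4)+ 5/5
(5,6)+ 6/7
(5,7)+ 4/5
(6,1)+ 5/5
(6,2)+ 7/7
(6,3)+ 6/6
(6,4)+ 4/4
(6,5)+ 5/5
(6,6)+ 6/6
(6,7)+ 5/5
(7,1)+ 3/3
(7,2)+ 5/5
(7,3)+ 4/4
(7,6)+ 4/4
(7,7)+ 3/3
The smallest same-type fraction is 0/7 at (2,2), which reduces to 0/1. Any threshold above that leaves this particle unsatisfied.

0/1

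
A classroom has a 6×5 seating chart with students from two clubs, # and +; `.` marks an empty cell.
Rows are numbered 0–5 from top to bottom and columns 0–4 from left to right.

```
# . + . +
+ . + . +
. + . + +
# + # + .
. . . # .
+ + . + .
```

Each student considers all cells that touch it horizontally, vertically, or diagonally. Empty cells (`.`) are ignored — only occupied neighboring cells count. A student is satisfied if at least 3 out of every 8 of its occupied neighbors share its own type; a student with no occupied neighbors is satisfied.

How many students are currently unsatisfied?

6

Row 0: (0,0)# 0/1 ✗ · (0,2)+ 1/1 ✓ · (0,4)+ 1/1 ✓
Row 1: (1,0)+ 1/2 ✓ · (1,2)+ 3/3 ✓ · (1,4)+ 3/3 ✓
Row 2: (2,1)+ 3/5 ✓ · (2,3)+ 4/5 ✓ · (2,4)+ 3/3 ✓
Row 3: (3,0)# 0/2 ✗ · (3,1)+ 1/3 ✗ · (3,2)# 1/5 ✗ · (3,3)+ 2/4 ✓
Row 4: (4,3)# 1/3 ✗
Row 5: (5,0)+ 1/1 ✓ · (5,1)+ 1/1 ✓ · (5,3)+ 0/1 ✗
Unsatisfied: (0,0), (3,0), (3,1), (3,2), (4,3), (5,3) — 6 in total.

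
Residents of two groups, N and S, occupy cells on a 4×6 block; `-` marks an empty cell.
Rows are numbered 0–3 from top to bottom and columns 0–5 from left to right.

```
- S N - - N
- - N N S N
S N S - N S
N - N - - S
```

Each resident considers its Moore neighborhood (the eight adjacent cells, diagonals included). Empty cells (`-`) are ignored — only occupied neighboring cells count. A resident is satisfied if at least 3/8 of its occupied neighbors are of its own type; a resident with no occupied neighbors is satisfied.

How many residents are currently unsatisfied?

(0,1)S 0/2 not
(0,2)N 2/3 satisfied
(0,5)N 1/2 satisfied
(1,2)N 3/5 satisfied
(1,3)N 3/5 satisfied
(1,4)S 1/5 not
(1,5)N 2/4 satisfied
(2,0)S 0/2 not
(2,1)N 3/5 satisfied
(2,2)S 0/4 not
(2,4)N 2/5 satisfied
(2,5)S 2/4 satisfied
(3,0)N 1/2 satisfied
(3,2)N 1/2 satisfied
(3,5)S 1/2 satisfied
Unsatisfied: (0,1), (1,4), (2,0), (2,2) — 4 in total.

4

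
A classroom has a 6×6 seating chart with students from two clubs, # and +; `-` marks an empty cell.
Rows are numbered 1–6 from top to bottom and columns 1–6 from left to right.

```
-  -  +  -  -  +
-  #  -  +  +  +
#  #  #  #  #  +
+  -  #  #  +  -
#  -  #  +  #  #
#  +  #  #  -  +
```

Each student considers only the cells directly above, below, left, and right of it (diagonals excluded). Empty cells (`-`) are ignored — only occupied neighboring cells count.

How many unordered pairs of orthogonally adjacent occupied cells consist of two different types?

15

Scan each occupied cell's neighbors to the right and below so each pair is counted once.
Row 1: +(1,6)–+(2,6)=  → 0/1 unlike.
Row 2: #(2,2)–#(3,2)= +(2,4)–+(2,5)= +(2,4)–#(3,4)≠ +(2,5)–+(2,6)= +(2,5)–#(3,5)≠ +(2,6)–+(3,6)=  → 2/6 unlike.
Row 3: #(3,1)–#(3,2)= #(3,1)–+(4,1)≠ #(3,2)–#(3,3)= #(3,3)–#(3,4)= #(3,3)–#(4,3)= #(3,4)–#(3,5)= #(3,4)–#(4,4)= #(3,5)–+(3,6)≠ #(3,5)–+(4,5)≠  → 3/9 unlike.
Row 4: +(4,1)–#(5,1)≠ #(4,3)–#(4,4)= #(4,3)–#(5,3)= #(4,4)–+(4,5)≠ #(4,4)–+(5,4)≠ +(4,5)–#(5,5)≠  → 4/6 unlike.
Row 5: #(5,1)–#(6,1)= #(5,3)–+(5,4)≠ #(5,3)–#(6,3)= +(5,4)–#(5,5)≠ +(5,4)–#(6,4)≠ #(5,5)–#(5,6)= #(5,6)–+(6,6)≠  → 4/7 unlike.
Row 6: #(6,1)–+(6,2)≠ +(6,2)–#(6,3)≠ #(6,3)–#(6,4)=  → 2/3 unlike.
Total adjacent occupied pairs: 32; unlike-type pairs: 15.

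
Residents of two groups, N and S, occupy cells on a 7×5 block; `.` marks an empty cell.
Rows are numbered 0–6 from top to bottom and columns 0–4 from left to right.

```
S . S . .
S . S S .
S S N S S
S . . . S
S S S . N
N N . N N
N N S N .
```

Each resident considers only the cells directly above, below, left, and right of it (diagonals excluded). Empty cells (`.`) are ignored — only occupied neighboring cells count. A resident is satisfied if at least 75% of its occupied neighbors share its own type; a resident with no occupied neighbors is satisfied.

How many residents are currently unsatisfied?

13

Row 0: (0,0)S 1/1 ok · (0,2)S 1/1 ok
Row 1: (1,0)S 2/2 ok · (1,2)S 2/3 unhappy · (1,3)S 2/2 ok
Row 2: (2,0)S 3/3 ok · (2,1)S 1/2 unhappy · (2,2)N 0/3 unhappy · (2,3)S 2/3 unhappy · (2,4)S 2/2 ok
Row 3: (3,0)S 2/2 ok · (3,4)S 1/2 unhappy
Row 4: (4,0)S 2/3 unhappy · (4,1)S 2/3 unhappy · (4,2)S 1/1 ok · (4,4)N 1/2 unhappy
Row 5: (5,0)N 2/3 unhappy · (5,1)N 2/3 unhappy · (5,3)N 2/2 ok · (5,4)N 2/2 ok
Row 6: (6,0)N 2/2 ok · (6,1)N 2/3 unhappy · (6,2)S 0/2 unhappy · (6,3)N 1/2 unhappy
Unsatisfied: (1,2), (2,1), (2,2), (2,3), (3,4), (4,0), (4,1), (4,4), (5,0), (5,1), (6,1), (6,2), (6,3) — 13 in total.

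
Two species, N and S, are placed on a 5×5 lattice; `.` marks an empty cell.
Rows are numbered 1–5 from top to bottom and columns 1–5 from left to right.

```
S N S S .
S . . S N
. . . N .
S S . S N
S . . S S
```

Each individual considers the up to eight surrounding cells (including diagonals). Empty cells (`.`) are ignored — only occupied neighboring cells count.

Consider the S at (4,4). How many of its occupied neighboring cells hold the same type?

Occupied neighbors of (4,4): (3,4)=N, (4,5)=N, (5,4)=S, (5,5)=S.
Same type (S): 2 of 4.

2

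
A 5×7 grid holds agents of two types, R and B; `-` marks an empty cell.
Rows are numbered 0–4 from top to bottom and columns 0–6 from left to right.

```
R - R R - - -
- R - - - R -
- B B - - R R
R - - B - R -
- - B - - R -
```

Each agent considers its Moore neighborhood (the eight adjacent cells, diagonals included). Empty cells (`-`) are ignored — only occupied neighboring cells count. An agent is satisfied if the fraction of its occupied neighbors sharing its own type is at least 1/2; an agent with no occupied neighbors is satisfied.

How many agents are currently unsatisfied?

Row 0: (0,0)R 1/1 ok · (0,2)R 2/2 ok · (0,3)R 1/1 ok
Row 1: (1,1)R 2/4 ok · (1,5)R 2/2 ok
Row 2: (2,1)B 1/3 unhappy · (2,2)B 2/3 ok · (2,5)R 3/3 ok · (2,6)R 3/3 ok
Row 3: (3,0)R 0/1 unhappy · (3,3)B 2/2 ok · (3,5)R 3/3 ok
Row 4: (4,2)B 1/1 ok · (4,5)R 1/1 ok
Unsatisfied: (2,1), (3,0) — 2 in total.

2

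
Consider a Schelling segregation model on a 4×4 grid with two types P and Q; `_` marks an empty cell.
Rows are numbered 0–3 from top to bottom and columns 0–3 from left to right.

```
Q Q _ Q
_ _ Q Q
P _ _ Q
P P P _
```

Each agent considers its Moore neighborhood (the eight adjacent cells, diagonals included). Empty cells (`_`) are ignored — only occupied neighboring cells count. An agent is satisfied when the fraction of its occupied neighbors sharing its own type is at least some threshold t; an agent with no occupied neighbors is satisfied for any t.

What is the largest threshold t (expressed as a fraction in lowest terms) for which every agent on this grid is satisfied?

1/2

Row 0: (0,0)Q 1/1 · (0,1)Q 2/2 · (0,3)Q 2/2
Row 1: (1,2)Q 4/4 · (1,3)Q 3/3
Row 2: (2,0)P 2/2 · (2,3)Q 2/3
Row 3: (3,0)P 2/2 · (3,1)P 3/3 · (3,2)P 1/2
The smallest same-type fraction is 1/2 at (3,2), which reduces to 1/2. Any threshold above that leaves this agent unsatisfied.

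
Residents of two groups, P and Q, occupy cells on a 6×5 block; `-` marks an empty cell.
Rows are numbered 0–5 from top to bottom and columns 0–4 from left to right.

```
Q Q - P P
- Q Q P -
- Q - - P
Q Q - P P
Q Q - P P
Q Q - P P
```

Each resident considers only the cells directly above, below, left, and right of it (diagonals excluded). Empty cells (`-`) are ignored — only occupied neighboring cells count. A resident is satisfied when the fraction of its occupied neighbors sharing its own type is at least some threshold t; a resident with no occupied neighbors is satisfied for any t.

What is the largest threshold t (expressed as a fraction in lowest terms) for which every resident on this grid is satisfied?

1/2

(0,0)Q 1/1
(0,1)Q 2/2
(0,3)P 2/2
(0,4)P 1/1
(1,1)Q 3/3
(1,2)Q 1/2
(1,3)P 1/2
(2,1)Q 2/2
(2,4)P 1/1
(3,0)Q 2/2
(3,1)Q 3/3
(3,3)P 2/2
(3,4)P 3/3
(4,0)Q 3/3
(4,1)Q 3/3
(4,3)P 3/3
(4,4)P 3/3
(5,0)Q 2/2
(5,1)Q 2/2
(5,3)P 2/2
(5,4)P 2/2
The smallest same-type fraction is 1/2 at (1,2), which reduces to 1/2. Any threshold above that leaves this resident unsatisfied.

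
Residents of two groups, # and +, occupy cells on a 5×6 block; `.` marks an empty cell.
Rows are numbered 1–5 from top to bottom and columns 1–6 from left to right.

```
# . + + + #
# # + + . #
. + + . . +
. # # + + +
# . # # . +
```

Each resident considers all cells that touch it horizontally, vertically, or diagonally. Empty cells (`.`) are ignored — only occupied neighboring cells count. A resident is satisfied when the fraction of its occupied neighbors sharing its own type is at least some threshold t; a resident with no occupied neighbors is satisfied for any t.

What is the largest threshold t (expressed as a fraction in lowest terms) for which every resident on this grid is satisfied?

(1,1)# 2/2
(1,3)+ 3/4
(1,4)+ 4/4
(1,5)+ 2/4
(1,6)# 1/2
(2,1)# 2/3
(2,2)# 2/6
(2,3)+ 5/6
(2,4)+ 5/5
(2,6)# 1/3
(3,2)+ 2/6
(3,3)+ 4/7
(3,6)+ 2/3
(4,2)# 3/5
(4,3)# 3/6
(4,4)+ 2/5
(4,5)+ 4/5
(4,6)+ 3/3
(5,1)# 1/1
(5,3)# 3/4
(5,4)# 2/4
(5,6)+ 2/2
The smallest same-type fraction is 2/6 at (2,2), which reduces to 1/3. Any threshold above that leaves this resident unsatisfied.

1/3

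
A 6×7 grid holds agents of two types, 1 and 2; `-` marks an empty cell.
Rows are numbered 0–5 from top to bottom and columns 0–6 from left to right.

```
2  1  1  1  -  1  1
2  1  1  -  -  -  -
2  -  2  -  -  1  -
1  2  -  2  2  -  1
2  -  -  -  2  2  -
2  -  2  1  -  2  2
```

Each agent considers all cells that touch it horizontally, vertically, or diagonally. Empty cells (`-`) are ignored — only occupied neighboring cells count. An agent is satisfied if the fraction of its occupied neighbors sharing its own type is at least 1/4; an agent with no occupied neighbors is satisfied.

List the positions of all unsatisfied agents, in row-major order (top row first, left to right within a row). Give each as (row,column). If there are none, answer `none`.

(3,0), (5,2), (5,3)

(0,0)2 1/3 satisfied
(0,1)1 3/5 satisfied
(0,2)1 4/4 satisfied
(0,3)1 2/2 satisfied
(0,5)1 1/1 satisfied
(0,6)1 1/1 satisfied
(1,0)2 2/4 satisfied
(1,1)1 3/7 satisfied
(1,2)1 4/5 satisfied
(2,0)2 2/4 satisfied
(2,2)2 2/4 satisfied
(2,5)1 1/2 satisfied
(3,0)1 0/3 not
(3,1)2 3/4 satisfied
(3,3)2 3/3 satisfied
(3,4)2 3/4 satisfied
(3,6)1 1/2 satisfied
(4,0)2 2/3 satisfied
(4,4)2 4/5 satisfied
(4,5)2 4/5 satisfied
(5,0)2 1/1 satisfied
(5,2)2 0/1 not
(5,3)1 0/2 not
(5,5)2 3/3 satisfied
(5,6)2 2/2 satisfied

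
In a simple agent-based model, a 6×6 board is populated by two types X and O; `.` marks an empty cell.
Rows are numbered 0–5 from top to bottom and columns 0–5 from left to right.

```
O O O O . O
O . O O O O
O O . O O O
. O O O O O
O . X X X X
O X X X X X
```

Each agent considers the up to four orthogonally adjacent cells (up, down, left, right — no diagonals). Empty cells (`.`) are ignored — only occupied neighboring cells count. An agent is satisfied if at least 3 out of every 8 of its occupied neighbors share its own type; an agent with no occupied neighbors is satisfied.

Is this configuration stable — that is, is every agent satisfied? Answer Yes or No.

Yes

Row 0: (0,0)O 2/2 ✓ · (0,1)O 2/2 ✓ · (0,2)O 3/3 ✓ · (0,3)O 2/2 ✓ · (0,5)O 1/1 ✓
Row 1: (1,0)O 2/2 ✓ · (1,2)O 2/2 ✓ · (1,3)O 4/4 ✓ · (1,4)O 3/3 ✓ · (1,5)O 3/3 ✓
Row 2: (2,0)O 2/2 ✓ · (2,1)O 2/2 ✓ · (2,3)O 3/3 ✓ · (2,4)O 4/4 ✓ · (2,5)O 3/3 ✓
Row 3: (3,1)O 2/2 ✓ · (3,2)O 2/3 ✓ · (3,3)O 3/4 ✓ · (3,4)O 3/4 ✓ · (3,5)O 2/3 ✓
Row 4: (4,0)O 1/1 ✓ · (4,2)X 2/3 ✓ · (4,3)X 3/4 ✓ · (4,4)X 3/4 ✓ · (4,5)X 2/3 ✓
Row 5: (5,0)O 1/2 ✓ · (5,1)X 1/2 ✓ · (5,2)X 3/3 ✓ · (5,3)X 3/3 ✓ · (5,4)X 3/3 ✓ · (5,5)X 2/2 ✓
All meet the threshold, so the configuration is stable.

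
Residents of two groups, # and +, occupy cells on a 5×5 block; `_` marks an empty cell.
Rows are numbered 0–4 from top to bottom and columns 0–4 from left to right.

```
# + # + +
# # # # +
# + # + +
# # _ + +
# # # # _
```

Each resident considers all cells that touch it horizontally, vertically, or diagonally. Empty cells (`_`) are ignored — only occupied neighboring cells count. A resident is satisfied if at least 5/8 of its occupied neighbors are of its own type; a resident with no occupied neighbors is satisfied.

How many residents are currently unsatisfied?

11

Row 0: (0,0)# 2/3 satisfied · (0,1)+ 0/5 not · (0,2)# 3/5 not · (0,3)+ 2/5 not · (0,4)+ 2/3 satisfied
Row 1: (1,0)# 3/5 not · (1,1)# 6/8 satisfied · (1,2)# 4/8 not · (1,3)# 3/8 not · (1,4)+ 4/5 satisfied
Row 2: (2,0)# 4/5 satisfied · (2,1)+ 0/7 not · (2,2)# 4/7 not · (2,3)+ 4/7 not · (2,4)+ 4/5 satisfied
Row 3: (3,0)# 4/5 satisfied · (3,1)# 6/7 satisfied · (3,3)+ 3/6 not · (3,4)+ 3/4 satisfied
Row 4: (4,0)# 3/3 satisfied · (4,1)# 4/4 satisfied · (4,2)# 3/4 satisfied · (4,3)# 1/3 not
Unsatisfied: (0,1), (0,2), (0,3), (1,0), (1,2), (1,3), (2,1), (2,2), (2,3), (3,3), (4,3) — 11 in total.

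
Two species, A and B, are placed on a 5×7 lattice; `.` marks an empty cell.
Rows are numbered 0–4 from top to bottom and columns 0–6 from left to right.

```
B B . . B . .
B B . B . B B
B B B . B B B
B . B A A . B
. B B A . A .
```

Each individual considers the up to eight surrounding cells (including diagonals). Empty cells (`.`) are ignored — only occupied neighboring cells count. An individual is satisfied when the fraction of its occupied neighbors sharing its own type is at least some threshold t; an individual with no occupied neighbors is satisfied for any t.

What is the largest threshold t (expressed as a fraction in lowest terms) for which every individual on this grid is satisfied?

1/3

Row 0: (0,0)B 3/3 · (0,1)B 3/3 · (0,4)B 2/2
Row 1: (1,0)B 5/5 · (1,1)B 6/6 · (1,3)B 3/3 · (1,5)B 5/5 · (1,6)B 3/3
Row 2: (2,0)B 4/4 · (2,1)B 6/6 · (2,2)B 4/5 · (2,4)B 3/5 · (2,5)B 5/6 · (2,6)B 4/4
Row 3: (3,0)B 3/3 · (3,2)B 4/6 · (3,3)A 2/6 · (3,4)A 3/5 · (3,6)B 2/3
Row 4: (4,1)B 3/3 · (4,2)B 2/4 · (4,3)A 2/4 · (4,5)A 1/2
The smallest same-type fraction is 2/6 at (3,3), which reduces to 1/3. Any threshold above that leaves this individual unsatisfied.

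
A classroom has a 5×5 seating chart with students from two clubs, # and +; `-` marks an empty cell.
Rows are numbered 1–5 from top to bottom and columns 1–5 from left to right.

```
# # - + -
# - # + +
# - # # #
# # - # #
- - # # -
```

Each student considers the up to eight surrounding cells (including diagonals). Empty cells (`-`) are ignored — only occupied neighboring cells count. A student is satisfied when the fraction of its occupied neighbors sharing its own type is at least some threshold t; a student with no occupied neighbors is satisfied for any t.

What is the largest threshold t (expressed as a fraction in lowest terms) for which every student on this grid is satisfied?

1/3

(1,1)# 2/2
(1,2)# 3/3
(1,4)+ 2/3
(2,1)# 3/3
(2,3)# 3/5
(2,4)+ 2/6
(2,5)+ 2/4
(3,1)# 3/3
(3,3)# 4/5
(3,4)# 5/7
(3,5)# 3/5
(4,1)# 2/2
(4,2)# 4/4
(4,4)# 6/6
(4,5)# 4/4
(5,3)# 3/3
(5,4)# 3/3
The smallest same-type fraction is 2/6 at (2,4), which reduces to 1/3. Any threshold above that leaves this student unsatisfied.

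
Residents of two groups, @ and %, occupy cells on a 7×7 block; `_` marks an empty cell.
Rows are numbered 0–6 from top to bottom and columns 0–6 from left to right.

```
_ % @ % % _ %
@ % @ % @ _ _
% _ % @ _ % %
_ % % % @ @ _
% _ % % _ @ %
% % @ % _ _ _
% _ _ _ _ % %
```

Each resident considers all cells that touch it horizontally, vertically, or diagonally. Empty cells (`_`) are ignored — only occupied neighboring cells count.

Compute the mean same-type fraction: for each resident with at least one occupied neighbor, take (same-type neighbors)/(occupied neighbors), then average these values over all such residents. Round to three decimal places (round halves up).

Row 0: (0,1)% 1/4 · (0,2)@ 1/5 · (0,3)% 2/5 · (0,4)% 2/3 · (0,6)% — no occupied neighbors
Row 1: (1,0)@ 0/3 · (1,1)% 3/6 · (1,2)@ 2/7 · (1,3)% 3/7 · (1,4)@ 1/5
Row 2: (2,0)% 2/3 · (2,2)% 5/7 · (2,3)@ 3/7 · (2,5)% 1/4 · (2,6)% 1/2
Row 3: (3,1)% 5/5 · (3,2)% 5/6 · (3,3)% 4/6 · (3,4)@ 3/6 · (3,5)@ 2/5
Row 4: (4,0)% 3/3 · (4,2)% 6/7 · (4,3)% 4/6 · (4,5)@ 2/3 · (4,6)% 0/2
Row 5: (5,0)% 3/3 · (5,1)% 4/5 · (5,2)@ 0/4 · (5,3)% 2/3
Row 6: (6,0)% 2/2 · (6,5)% 1/1 · (6,6)% 1/1
Sum over 31 residents: 1/4 + 1/5 + 2/5 + 2/3 + 0/3 + 3/6 + 2/7 + 3/7 + 1/5 + 2/3 + 5/7 + 3/7 + 1/4 + 1/2 + 5/5 + 5/6 + 4/6 + 3/6 + 2/5 + 3/3 + 6/7 + 4/6 + 2/3 + 0/2 + 3/3 + 4/5 + 0/4 + 2/3 + 2/2 + 1/1 + 1/1 = 737/42; mean = 737/42 ÷ 31 = 737/1302 = 0.566052… → 0.566.

0.566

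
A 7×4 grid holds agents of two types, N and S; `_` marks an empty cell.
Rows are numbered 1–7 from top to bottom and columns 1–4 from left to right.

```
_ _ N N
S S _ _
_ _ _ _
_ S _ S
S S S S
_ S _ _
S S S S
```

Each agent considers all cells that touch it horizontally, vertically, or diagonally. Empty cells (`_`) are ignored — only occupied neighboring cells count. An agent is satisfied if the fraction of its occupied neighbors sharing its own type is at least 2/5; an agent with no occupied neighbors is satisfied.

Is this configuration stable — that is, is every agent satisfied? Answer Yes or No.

Yes

(1,3)N 1/2 ok
(1,4)N 1/1 ok
(2,1)S 1/1 ok
(2,2)S 1/2 ok
(4,2)S 3/3 ok
(4,4)S 2/2 ok
(5,1)S 3/3 ok
(5,2)S 4/4 ok
(5,3)S 5/5 ok
(5,4)S 2/2 ok
(6,2)S 6/6 ok
(7,1)S 2/2 ok
(7,2)S 3/3 ok
(7,3)S 3/3 ok
(7,4)S 1/1 ok
All meet the threshold, so the configuration is stable.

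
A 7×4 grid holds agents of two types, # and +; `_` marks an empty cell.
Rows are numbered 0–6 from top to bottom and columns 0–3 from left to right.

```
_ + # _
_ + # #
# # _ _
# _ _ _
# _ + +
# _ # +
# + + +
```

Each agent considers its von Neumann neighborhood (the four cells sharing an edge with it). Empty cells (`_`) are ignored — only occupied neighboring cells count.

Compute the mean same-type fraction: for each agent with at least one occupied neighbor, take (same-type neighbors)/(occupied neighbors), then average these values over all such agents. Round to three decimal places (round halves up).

0.685

Row 0: (0,1)+ 1/2 · (0,2)# 1/2
Row 1: (1,1)+ 1/3 · (1,2)# 2/3 · (1,3)# 1/1
Row 2: (2,0)# 2/2 · (2,1)# 1/2
Row 3: (3,0)# 2/2
Row 4: (4,0)# 2/2 · (4,2)+ 1/2 · (4,3)+ 2/2
Row 5: (5,0)# 2/2 · (5,2)# 0/3 · (5,3)+ 2/3
Row 6: (6,0)# 1/2 · (6,1)+ 1/2 · (6,2)+ 2/3 · (6,3)+ 2/2
Sum over 18 agents: 1/2 + 1/2 + 1/3 + 2/3 + 1/1 + 2/2 + 1/2 + 2/2 + 2/2 + 1/2 + 2/2 + 2/2 + 0/3 + 2/3 + 1/2 + 1/2 + 2/3 + 2/2 = 37/3; mean = 37/3 ÷ 18 = 37/54 = 0.685185… → 0.685.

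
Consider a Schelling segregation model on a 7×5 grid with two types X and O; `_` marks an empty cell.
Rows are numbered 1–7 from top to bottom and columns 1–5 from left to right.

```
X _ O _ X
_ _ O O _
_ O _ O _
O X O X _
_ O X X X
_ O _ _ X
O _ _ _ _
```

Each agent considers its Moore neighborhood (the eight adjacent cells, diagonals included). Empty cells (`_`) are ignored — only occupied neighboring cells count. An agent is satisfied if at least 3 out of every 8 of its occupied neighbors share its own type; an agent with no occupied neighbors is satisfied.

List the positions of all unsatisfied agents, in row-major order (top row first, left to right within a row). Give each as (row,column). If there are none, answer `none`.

Row 1: (1,1)X 0/0 satisfied · (1,3)O 2/2 satisfied · (1,5)X 0/1 not
Row 2: (2,3)O 4/4 satisfied · (2,4)O 3/4 satisfied
Row 3: (3,2)O 3/4 satisfied · (3,4)O 3/4 satisfied
Row 4: (4,1)O 2/3 satisfied · (4,2)X 1/5 not · (4,3)O 3/7 satisfied · (4,4)X 3/5 satisfied
Row 5: (5,2)O 3/5 satisfied · (5,3)X 3/6 satisfied · (5,4)X 4/5 satisfied · (5,5)X 3/3 satisfied
Row 6: (6,2)O 2/3 satisfied · (6,5)X 2/2 satisfied
Row 7: (7,1)O 1/1 satisfied

(1,5), (4,2)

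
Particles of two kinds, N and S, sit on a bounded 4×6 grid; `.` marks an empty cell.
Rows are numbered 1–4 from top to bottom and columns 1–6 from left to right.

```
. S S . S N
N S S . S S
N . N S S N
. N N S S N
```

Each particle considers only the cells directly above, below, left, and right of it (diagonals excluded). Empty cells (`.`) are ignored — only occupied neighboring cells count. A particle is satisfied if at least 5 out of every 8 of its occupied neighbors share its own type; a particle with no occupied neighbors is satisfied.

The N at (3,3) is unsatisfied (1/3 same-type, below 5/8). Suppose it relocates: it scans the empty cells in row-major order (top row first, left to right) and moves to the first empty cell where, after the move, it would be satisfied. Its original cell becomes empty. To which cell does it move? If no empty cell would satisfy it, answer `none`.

(3,2)

Vacating (3,3). Empty cells in order:
  (1,1): 1/2 same-type → still unsatisfied.
  (1,4): 0/2 same-type → still unsatisfied.
  (2,4): 0/3 same-type → still unsatisfied.
  (3,2): 2/3 same-type → satisfied — stop here.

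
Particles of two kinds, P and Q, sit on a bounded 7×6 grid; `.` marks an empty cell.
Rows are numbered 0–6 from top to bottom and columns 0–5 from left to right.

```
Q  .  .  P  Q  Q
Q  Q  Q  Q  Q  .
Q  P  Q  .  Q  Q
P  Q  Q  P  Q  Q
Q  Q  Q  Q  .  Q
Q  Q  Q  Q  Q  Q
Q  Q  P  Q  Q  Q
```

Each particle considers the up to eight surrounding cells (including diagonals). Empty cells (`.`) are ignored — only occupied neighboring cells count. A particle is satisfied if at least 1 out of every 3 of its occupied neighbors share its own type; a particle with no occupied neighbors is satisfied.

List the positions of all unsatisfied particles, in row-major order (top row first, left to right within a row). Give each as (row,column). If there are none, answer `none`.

Row 0: (0,0)Q 2/2 ✓ · (0,3)P 0/4 ✗ · (0,4)Q 3/4 ✓ · (0,5)Q 2/2 ✓
Row 1: (1,0)Q 3/4 ✓ · (1,1)Q 5/6 ✓ · (1,2)Q 3/5 ✓ · (1,3)Q 5/6 ✓ · (1,4)Q 5/6 ✓
Row 2: (2,0)Q 3/5 ✓ · (2,1)P 1/8 ✗ · (2,2)Q 5/7 ✓ · (2,4)Q 5/6 ✓ · (2,5)Q 4/4 ✓
Row 3: (3,0)P 1/5 ✗ · (3,1)Q 6/8 ✓ · (3,2)Q 5/7 ✓ · (3,3)P 0/6 ✗ · (3,4)Q 5/6 ✓ · (3,5)Q 4/4 ✓
Row 4: (4,0)Q 4/5 ✓ · (4,1)Q 7/8 ✓ · (4,2)Q 7/8 ✓ · (4,3)Q 6/7 ✓ · (4,5)Q 4/4 ✓
Row 5: (5,0)Q 5/5 ✓ · (5,1)Q 7/8 ✓ · (5,2)Q 7/8 ✓ · (5,3)Q 6/7 ✓ · (5,4)Q 7/7 ✓ · (5,5)Q 4/4 ✓
Row 6: (6,0)Q 3/3 ✓ · (6,1)Q 4/5 ✓ · (6,2)P 0/5 ✗ · (6,3)Q 4/5 ✓ · (6,4)Q 5/5 ✓ · (6,5)Q 3/3 ✓

(0,3), (2,1), (3,0), (3,3), (6,2)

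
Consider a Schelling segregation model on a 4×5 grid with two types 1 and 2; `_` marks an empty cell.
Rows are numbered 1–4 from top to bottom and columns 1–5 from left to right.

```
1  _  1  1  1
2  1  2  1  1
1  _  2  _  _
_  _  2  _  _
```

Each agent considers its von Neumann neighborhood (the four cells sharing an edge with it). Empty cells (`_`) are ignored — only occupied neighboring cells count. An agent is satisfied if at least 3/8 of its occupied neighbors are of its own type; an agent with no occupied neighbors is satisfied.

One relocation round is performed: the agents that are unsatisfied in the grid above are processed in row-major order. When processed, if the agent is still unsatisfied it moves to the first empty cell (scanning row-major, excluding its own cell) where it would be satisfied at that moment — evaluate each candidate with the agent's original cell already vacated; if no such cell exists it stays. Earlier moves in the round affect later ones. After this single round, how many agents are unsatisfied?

0

Initially unsatisfied (in order): (1,1), (2,1), (2,2), (2,3), (3,1).
  (1,1) → (1,2).
  (2,1) → (3,4).
  (2,2): now satisfied by earlier moves; stays.
  (2,3) → (3,5).
  (3,1): now satisfied by earlier moves; stays.
Resulting grid:
_ 1 1 1 1
_ 1 _ 1 1
1 _ 2 2 2
_ _ 2 _ _
All satisfied now.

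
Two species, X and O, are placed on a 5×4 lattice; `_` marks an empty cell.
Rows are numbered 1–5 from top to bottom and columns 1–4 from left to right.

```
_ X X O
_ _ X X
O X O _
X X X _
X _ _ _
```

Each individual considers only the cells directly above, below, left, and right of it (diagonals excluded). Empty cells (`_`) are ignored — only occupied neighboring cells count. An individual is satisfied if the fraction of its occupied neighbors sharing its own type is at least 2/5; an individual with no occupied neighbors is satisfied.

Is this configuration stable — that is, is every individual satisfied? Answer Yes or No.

No

(1,2)X 1/1 satisfied
(1,3)X 2/3 satisfied
(1,4)O 0/2 not
(2,3)X 2/3 satisfied
(2,4)X 1/2 satisfied
(3,1)O 0/2 not
(3,2)X 1/3 not
(3,3)O 0/3 not
(4,1)X 2/3 satisfied
(4,2)X 3/3 satisfied
(4,3)X 1/2 satisfied
(5,1)X 1/1 satisfied
For instance (1,4) has only 0/2 same-type neighbors, below 2/5.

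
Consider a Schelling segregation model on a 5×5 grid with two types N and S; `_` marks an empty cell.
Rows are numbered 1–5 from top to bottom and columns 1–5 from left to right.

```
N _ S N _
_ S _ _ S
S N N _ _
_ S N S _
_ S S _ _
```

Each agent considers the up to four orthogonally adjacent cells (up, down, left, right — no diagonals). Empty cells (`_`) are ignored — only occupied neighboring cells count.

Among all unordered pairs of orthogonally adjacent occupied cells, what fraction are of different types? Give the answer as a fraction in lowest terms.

Scan each occupied cell's neighbors to the right and below so each pair is counted once.
Row 1: S(1,3)–N(1,4)≠  → 1/1 unlike.
Row 2: S(2,2)–N(3,2)≠  → 1/1 unlike.
Row 3: S(3,1)–N(3,2)≠ N(3,2)–N(3,3)= N(3,2)–S(4,2)≠ N(3,3)–N(4,3)=  → 2/4 unlike.
Row 4: S(4,2)–N(4,3)≠ S(4,2)–S(5,2)= N(4,3)–S(4,4)≠ N(4,3)–S(5,3)≠  → 3/4 unlike.
Row 5: S(5,2)–S(5,3)=  → 0/1 unlike.
Total adjacent occupied pairs: 11; unlike-type pairs: 7.
7/11 is already in lowest terms.

7/11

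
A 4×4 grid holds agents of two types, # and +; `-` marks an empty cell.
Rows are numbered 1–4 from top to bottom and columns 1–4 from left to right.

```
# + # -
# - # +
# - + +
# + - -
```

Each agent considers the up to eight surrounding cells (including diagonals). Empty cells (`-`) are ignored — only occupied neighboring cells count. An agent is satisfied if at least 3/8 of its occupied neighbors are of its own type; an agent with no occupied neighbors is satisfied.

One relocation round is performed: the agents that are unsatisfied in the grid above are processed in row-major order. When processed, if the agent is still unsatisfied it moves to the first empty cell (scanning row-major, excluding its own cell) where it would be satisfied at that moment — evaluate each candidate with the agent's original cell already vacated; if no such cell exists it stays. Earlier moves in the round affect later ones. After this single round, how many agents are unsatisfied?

Initially unsatisfied (in order): (1,2), (1,3), (2,3), (4,2).
  (1,2) → (4,3).
  (1,3): now satisfied by earlier moves; stays.
  (2,3) → (1,2).
  (4,2): now satisfied by earlier moves; stays.
Resulting grid:
# # # -
# - - +
# - + +
# + + -
All satisfied now.

0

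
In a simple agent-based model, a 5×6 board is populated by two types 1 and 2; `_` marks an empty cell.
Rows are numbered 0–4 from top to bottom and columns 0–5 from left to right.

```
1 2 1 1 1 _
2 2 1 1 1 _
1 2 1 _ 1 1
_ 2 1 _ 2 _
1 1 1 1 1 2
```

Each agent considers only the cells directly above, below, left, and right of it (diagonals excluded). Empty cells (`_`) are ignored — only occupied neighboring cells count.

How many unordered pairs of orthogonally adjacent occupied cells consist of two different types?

12

Scan each occupied cell's neighbors to the right and below so each pair is counted once.
From row 0: 3 unlike of 9 pairs (running 3/9).
From row 1: 2 unlike of 8 pairs (running 5/17).
From row 2: 3 unlike of 6 pairs (running 8/23).
From row 3: 3 unlike of 4 pairs (running 11/27).
From row 4: 1 unlike of 5 pairs (running 12/32).
Total adjacent occupied pairs: 32; unlike-type pairs: 12.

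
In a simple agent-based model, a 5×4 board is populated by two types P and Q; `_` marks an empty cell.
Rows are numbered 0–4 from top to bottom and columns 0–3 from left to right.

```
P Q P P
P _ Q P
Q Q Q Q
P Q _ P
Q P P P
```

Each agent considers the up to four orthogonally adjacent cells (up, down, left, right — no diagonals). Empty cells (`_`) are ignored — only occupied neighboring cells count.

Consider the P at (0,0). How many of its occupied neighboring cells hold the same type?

1

Occupied neighbors of (0,0): (1,0)=P, (0,1)=Q.
Same type (P): 1 of 2.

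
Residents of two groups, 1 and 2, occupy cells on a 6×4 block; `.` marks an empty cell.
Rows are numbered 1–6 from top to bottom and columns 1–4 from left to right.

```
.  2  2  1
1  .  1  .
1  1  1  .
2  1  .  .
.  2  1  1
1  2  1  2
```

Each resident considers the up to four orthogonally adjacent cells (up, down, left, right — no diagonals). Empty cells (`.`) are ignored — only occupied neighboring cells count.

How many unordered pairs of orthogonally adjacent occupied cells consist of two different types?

10

Scan each occupied cell's neighbors to the right and below so each pair is counted once.
From row 1: 2 unlike of 3 pairs (running 2/3).
From row 2: 0 unlike of 2 pairs (running 2/5).
From row 3: 1 unlike of 4 pairs (running 3/9).
From row 4: 2 unlike of 2 pairs (running 5/11).
From row 5: 2 unlike of 5 pairs (running 7/16).
From row 6: 3 unlike of 3 pairs (running 10/19).
Total adjacent occupied pairs: 19; unlike-type pairs: 10.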